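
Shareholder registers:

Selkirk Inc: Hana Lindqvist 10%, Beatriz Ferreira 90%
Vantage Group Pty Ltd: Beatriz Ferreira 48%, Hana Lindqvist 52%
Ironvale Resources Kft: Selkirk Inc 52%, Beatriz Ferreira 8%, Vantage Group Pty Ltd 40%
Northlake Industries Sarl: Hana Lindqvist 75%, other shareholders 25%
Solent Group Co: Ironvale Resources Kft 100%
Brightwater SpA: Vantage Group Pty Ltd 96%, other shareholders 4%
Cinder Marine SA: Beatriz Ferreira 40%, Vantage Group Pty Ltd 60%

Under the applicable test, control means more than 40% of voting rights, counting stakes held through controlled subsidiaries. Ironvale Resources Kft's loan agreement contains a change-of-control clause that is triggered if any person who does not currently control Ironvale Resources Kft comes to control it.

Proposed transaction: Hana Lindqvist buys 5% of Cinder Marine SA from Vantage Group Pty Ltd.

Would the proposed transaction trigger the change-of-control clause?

The purchase adds only to Hana's holdings (Vantage's stake shrinks), so Hana is the only person who could newly come to control Ironvale.
Hana holds 52% of Vantage, so Hana controls Vantage.
Hana holds 75% of Northlake, so Hana controls Northlake.
Vantage holds 96% of Brightwater, so Hana controls Brightwater.
Vantage holds 60% of Cinder, so Hana controls Cinder.
In Ironvale, Hana's side holds only 40%, not > 40%.
So before the transaction, Hana does not control Ironvale.
After the purchase, Hana holds 5% of Cinder directly, and Vantage's stake falls to 55%.
Vantage and Hana together hold 55% + 5% = 60% of Cinder, so Hana controls Cinder.
After the transaction, Hana's side holds 40% of Ironvale, not > 40%, so Hana still does not control Ironvale.
No new person acquires control, so the clause is not triggered.

No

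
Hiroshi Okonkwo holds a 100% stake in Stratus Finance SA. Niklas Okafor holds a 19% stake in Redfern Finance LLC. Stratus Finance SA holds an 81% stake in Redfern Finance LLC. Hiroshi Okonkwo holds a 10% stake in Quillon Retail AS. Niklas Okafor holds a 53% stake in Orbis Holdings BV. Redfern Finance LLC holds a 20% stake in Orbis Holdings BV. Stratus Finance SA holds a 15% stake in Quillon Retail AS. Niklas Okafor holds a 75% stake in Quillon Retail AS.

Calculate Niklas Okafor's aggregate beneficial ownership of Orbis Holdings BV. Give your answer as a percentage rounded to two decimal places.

Niklas reaches Orbis along 2 paths.
Via Redfern: 19% × 20% = 3.8%.
Direct stake: 53% = 53%.
Total: 3.8% + 53% = 56.8%.
Rounded: 56.80%.

56.80%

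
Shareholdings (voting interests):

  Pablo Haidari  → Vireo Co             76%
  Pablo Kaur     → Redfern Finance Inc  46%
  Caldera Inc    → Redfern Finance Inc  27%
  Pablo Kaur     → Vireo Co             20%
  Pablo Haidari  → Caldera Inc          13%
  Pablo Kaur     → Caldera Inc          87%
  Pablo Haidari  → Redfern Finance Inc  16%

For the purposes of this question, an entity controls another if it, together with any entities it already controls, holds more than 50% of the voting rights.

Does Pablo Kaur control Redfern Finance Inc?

Yes

Pablo Kaur holds 87% of Caldera, so Pablo Kaur controls Caldera.
Caldera and Pablo Kaur together hold 27% + 46% = 73% of Redfern, so Pablo Kaur controls Redfern.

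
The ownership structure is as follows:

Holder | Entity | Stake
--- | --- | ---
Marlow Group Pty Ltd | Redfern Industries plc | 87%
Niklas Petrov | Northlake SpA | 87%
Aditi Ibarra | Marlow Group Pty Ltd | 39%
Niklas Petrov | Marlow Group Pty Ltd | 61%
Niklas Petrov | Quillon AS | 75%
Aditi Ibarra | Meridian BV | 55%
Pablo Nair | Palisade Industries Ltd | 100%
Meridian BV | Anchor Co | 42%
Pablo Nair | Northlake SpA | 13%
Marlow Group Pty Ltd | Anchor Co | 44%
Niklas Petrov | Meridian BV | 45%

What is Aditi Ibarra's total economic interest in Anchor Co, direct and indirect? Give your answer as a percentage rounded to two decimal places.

40.26%

Aditi reaches Anchor along 2 paths.
Via Meridian: 55% × 42% = 23.1%.
Via Marlow: 39% × 44% = 17.16%.
Total: 23.1% + 17.16% = 40.26%.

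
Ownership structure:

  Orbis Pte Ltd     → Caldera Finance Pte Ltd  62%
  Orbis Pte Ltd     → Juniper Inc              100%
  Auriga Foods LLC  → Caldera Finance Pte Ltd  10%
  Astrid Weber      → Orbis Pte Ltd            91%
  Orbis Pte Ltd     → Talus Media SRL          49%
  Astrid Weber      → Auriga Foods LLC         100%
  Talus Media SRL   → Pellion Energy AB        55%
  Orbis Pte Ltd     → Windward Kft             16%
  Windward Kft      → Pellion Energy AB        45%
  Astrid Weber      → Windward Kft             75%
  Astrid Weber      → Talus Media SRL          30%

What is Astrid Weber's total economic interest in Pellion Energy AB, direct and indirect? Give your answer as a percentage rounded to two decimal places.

81.33%

Astrid reaches Pellion along 4 paths.
Via Orbis → Windward: 91% × 16% × 45% = 6.552%.
Via Windward: 75% × 45% = 33.75%.
Via Orbis → Talus: 91% × 49% × 55% = 24.5245%.
Via Talus: 30% × 55% = 16.5%.
Total: 6.552% + 33.75% + 24.5245% + 16.5% = 81.3265%.
Rounded: 81.33%.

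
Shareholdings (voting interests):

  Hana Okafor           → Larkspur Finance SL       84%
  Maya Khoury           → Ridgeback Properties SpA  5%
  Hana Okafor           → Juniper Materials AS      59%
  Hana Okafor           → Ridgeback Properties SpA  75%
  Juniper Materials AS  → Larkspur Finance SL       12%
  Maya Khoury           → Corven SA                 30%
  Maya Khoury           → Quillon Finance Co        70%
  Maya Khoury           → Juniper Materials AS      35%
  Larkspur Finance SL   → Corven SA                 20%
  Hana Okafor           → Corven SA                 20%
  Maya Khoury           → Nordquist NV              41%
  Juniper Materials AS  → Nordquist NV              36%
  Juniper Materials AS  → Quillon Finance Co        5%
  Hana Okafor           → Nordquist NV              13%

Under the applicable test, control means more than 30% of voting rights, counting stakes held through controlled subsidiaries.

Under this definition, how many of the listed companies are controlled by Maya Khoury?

3

Maya holds 35% of Juniper, so Maya controls Juniper.
Maya and Juniper together hold 70% + 5% = 75% of Quillon, so Maya controls Quillon.
Maya and Juniper together hold 41% + 36% = 77% of Nordquist, so Maya controls Nordquist.
No other company's threshold is met.
Maya controls 3 companies.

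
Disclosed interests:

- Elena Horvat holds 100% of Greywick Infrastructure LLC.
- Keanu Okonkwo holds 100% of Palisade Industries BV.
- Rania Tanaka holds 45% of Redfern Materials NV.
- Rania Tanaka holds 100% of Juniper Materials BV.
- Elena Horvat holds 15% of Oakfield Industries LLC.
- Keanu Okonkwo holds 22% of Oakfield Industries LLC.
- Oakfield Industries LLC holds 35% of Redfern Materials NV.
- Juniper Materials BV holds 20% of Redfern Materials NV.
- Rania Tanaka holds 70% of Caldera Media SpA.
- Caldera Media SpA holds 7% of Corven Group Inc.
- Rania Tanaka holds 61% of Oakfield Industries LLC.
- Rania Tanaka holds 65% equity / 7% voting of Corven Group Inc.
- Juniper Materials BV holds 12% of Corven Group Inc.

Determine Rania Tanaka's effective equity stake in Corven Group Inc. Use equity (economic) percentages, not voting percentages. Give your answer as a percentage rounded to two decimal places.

81.90%

Rania reaches Corven along 3 paths.
Via Caldera: 70% × 7% = 4.9%.
Via Juniper: 100% × 12% = 12%.
Direct stake: 65% = 65%.
Total: 4.9% + 12% + 65% = 81.9%.
Rounded: 81.90%.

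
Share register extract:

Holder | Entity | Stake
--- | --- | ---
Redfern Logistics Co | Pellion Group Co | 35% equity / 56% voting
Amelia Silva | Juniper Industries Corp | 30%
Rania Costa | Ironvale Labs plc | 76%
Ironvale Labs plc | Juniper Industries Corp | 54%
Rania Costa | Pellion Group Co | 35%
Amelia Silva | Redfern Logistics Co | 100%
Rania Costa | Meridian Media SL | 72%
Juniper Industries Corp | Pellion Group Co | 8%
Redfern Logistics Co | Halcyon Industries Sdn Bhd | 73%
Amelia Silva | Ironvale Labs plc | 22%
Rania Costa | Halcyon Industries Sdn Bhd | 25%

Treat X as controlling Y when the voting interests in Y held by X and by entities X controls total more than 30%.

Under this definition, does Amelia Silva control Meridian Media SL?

Amelia holds 100% of Redfern, so Amelia controls Redfern.
Redfern holds 56% of Pellion, so Amelia controls Pellion.
Redfern holds 73% of Halcyon, so Amelia controls Halcyon.
Neither Amelia nor any entity Amelia controls holds any voting interest in Meridian.
So Amelia does not control Meridian.

No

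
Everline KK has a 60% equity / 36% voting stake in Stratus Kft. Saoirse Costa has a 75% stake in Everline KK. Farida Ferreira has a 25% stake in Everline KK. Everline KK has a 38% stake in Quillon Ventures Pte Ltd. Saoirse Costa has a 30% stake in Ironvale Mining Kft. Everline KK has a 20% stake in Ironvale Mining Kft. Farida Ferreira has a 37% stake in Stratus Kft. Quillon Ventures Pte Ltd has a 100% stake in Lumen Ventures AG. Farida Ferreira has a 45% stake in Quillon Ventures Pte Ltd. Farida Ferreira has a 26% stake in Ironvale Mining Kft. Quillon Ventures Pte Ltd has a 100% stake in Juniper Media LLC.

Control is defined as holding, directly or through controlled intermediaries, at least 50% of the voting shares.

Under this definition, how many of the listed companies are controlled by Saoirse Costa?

2

Saoirse holds 75% of Everline, so Saoirse controls Everline.
Saoirse and Everline together hold 30% + 20% = 50% of Ironvale, so Saoirse controls Ironvale.
No other company's threshold is met.
Saoirse controls 2 companies.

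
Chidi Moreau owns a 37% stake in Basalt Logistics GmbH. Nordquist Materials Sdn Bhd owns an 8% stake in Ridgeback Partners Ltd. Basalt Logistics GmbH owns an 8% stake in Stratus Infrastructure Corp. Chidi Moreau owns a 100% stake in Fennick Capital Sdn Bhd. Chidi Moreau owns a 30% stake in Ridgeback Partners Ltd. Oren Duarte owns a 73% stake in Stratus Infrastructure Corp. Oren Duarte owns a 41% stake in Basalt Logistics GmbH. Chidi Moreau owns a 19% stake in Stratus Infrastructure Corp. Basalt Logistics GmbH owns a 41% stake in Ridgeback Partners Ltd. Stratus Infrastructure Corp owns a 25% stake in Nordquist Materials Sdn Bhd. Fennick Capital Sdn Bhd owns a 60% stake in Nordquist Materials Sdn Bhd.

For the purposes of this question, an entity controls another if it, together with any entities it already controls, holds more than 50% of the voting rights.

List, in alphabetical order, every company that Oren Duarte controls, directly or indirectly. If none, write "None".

Stratus Infrastructure Corp

Oren holds 73% of Stratus, so Oren controls Stratus.
No other company's threshold is met.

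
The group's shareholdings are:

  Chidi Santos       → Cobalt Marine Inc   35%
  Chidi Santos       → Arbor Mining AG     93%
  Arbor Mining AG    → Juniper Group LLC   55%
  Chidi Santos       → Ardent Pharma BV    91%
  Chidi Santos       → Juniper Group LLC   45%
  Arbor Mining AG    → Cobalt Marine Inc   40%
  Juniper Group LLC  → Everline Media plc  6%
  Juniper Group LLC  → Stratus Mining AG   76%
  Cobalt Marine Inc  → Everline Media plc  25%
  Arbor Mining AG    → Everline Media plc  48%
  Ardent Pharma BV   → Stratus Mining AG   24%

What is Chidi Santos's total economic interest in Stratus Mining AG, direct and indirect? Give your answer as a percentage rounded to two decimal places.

94.91%

Chidi reaches Stratus along 3 paths.
Via Ardent: 91% × 24% = 21.84%.
Via Juniper: 45% × 76% = 34.2%.
Via Arbor → Juniper: 93% × 55% × 76% = 38.874%.
Total: 21.84% + 34.2% + 38.874% = 94.914%.
Rounded: 94.91%.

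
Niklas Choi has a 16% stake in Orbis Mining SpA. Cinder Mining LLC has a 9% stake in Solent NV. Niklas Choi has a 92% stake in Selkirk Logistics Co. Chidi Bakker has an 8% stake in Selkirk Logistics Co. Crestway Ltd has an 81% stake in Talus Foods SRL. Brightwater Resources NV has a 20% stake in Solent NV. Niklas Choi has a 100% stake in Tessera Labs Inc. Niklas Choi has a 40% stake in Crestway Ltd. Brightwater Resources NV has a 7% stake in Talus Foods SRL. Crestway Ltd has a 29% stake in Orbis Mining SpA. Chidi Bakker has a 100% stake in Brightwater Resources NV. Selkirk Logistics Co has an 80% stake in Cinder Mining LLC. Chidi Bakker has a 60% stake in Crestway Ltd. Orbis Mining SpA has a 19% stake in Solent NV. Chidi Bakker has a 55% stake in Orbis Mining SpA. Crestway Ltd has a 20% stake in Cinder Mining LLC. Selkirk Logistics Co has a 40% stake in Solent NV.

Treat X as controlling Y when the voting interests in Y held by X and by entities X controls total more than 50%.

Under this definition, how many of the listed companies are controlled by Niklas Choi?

3

Niklas holds 100% of Tessera, so Niklas controls Tessera.
Niklas holds 92% of Selkirk, so Niklas controls Selkirk.
Selkirk holds 80% of Cinder, so Niklas controls Cinder.
No other company's threshold is met.
Niklas controls 3 companies.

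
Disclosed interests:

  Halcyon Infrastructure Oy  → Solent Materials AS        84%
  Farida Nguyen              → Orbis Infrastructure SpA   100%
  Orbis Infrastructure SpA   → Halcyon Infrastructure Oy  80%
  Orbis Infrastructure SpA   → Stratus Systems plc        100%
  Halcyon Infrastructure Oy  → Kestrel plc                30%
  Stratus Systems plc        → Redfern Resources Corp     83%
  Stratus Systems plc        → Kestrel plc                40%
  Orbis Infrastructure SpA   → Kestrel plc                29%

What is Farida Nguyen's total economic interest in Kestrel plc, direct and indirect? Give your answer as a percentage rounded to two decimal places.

Farida reaches Kestrel along 3 paths.
Via Orbis → Halcyon: 100% × 80% × 30% = 24%.
Via Orbis → Stratus: 100% × 100% × 40% = 40%.
Via Orbis: 100% × 29% = 29%.
Total: 24% + 40% + 29% = 93%.
Rounded: 93.00%.

93.00%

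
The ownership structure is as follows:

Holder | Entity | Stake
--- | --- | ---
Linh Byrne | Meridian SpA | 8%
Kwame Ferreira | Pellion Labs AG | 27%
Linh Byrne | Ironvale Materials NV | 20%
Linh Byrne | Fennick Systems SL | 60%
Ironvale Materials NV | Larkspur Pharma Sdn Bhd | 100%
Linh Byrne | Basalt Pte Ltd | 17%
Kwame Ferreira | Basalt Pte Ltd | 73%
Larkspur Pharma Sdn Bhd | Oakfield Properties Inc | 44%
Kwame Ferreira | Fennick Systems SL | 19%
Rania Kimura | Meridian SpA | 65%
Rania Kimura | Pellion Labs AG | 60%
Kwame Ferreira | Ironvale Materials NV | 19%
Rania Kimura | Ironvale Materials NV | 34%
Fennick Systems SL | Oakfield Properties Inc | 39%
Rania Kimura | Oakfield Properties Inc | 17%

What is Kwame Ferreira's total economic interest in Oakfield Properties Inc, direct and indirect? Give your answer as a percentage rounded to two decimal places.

15.77%

Kwame reaches Oakfield along 2 paths.
Via Ironvale → Larkspur: 19% × 100% × 44% = 8.36%.
Via Fennick: 19% × 39% = 7.41%.
Total: 8.36% + 7.41% = 15.77%.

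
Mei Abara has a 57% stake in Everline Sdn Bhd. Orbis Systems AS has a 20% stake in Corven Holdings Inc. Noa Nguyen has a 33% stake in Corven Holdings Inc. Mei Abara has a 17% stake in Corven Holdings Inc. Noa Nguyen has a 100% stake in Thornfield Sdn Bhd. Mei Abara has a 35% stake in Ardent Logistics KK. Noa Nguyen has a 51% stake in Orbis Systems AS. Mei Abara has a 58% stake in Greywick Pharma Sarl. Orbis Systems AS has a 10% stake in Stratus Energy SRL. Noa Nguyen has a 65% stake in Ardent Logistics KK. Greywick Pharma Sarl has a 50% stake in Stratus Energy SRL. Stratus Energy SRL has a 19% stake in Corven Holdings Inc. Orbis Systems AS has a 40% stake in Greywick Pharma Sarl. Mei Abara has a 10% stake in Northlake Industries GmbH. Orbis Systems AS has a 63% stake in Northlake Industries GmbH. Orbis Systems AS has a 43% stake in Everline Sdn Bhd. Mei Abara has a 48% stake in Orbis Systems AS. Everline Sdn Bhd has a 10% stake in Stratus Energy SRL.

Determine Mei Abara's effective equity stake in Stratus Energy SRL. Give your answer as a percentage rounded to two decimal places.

51.16%

Mei reaches Stratus along 5 paths.
Via Everline: 57% × 10% = 5.7%.
Via Orbis → Everline: 48% × 43% × 10% = 2.064%.
Via Greywick: 58% × 50% = 29%.
Via Orbis → Greywick: 48% × 40% × 50% = 9.6%.
Via Orbis: 48% × 10% = 4.8%.
Total: 5.7% + 2.064% + 29% + 9.6% + 4.8% = 51.164%.
Rounded: 51.16%.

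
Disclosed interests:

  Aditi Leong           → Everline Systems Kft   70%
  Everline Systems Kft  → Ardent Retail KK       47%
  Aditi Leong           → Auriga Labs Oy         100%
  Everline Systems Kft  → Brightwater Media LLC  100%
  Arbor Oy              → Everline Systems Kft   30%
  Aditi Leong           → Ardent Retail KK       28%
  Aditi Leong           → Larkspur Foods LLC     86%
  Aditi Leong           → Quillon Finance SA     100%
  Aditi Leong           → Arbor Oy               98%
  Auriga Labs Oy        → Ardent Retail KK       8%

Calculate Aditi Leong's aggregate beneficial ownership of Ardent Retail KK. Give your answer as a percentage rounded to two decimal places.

Aditi reaches Ardent along 4 paths.
Direct stake: 28% = 28%.
Via Arbor → Everline: 98% × 30% × 47% = 13.818%.
Via Everline: 70% × 47% = 32.9%.
Via Auriga: 100% × 8% = 8%.
Total: 28% + 13.818% + 32.9% + 8% = 82.718%.
Rounded: 82.72%.

82.72%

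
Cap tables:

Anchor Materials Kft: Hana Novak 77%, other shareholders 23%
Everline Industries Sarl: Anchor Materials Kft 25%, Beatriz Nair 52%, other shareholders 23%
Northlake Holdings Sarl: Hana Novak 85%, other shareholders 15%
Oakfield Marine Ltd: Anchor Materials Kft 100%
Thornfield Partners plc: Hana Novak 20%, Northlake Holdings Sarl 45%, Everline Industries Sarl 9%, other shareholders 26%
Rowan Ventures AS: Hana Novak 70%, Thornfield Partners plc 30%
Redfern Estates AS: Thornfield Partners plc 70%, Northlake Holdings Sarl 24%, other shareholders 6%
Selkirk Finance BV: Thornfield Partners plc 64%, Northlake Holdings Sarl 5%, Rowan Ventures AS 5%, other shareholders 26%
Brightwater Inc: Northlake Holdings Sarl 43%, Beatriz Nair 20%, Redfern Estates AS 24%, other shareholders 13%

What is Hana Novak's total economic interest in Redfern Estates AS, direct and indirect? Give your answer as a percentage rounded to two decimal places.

Hana reaches Redfern along 4 paths.
Via Thornfield: 20% × 70% = 14%.
Via Northlake → Thornfield: 85% × 45% × 70% = 26.775%.
Via Anchor → Everline → Thornfield: 77% × 25% × 9% × 70% = 1.21275%.
Via Northlake: 85% × 24% = 20.4%.
Total: 14% + 26.775% + 1.21275% + 20.4% = 62.38775%.
Rounded: 62.39%.

62.39%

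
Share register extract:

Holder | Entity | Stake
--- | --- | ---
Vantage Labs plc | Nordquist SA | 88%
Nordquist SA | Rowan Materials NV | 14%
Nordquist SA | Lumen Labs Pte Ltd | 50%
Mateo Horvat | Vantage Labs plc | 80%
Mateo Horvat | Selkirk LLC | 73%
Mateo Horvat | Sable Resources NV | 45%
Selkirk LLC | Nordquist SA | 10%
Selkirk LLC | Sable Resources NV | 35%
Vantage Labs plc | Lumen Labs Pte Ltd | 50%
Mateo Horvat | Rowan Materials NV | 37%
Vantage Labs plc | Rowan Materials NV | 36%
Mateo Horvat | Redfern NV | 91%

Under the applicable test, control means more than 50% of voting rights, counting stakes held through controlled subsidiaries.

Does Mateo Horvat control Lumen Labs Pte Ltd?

Mateo holds 80% of Vantage, so Mateo controls Vantage.
Mateo holds 73% of Selkirk, so Mateo controls Selkirk.
Vantage and Selkirk together hold 88% + 10% = 98% of Nordquist, so Mateo controls Nordquist.
Vantage and Nordquist together hold 50% + 50% = 100% of Lumen, so Mateo controls Lumen.

Yes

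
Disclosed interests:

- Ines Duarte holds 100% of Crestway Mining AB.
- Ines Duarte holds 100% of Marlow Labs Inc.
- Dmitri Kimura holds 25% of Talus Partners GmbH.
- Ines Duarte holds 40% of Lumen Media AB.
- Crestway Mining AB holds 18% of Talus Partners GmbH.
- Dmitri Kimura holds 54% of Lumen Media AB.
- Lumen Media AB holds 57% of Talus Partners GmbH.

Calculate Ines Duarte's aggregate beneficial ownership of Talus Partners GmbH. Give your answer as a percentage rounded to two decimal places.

40.80%

Ines reaches Talus along 2 paths.
Via Lumen: 40% × 57% = 22.8%.
Via Crestway: 100% × 18% = 18%.
Total: 22.8% + 18% = 40.8%.
Rounded: 40.80%.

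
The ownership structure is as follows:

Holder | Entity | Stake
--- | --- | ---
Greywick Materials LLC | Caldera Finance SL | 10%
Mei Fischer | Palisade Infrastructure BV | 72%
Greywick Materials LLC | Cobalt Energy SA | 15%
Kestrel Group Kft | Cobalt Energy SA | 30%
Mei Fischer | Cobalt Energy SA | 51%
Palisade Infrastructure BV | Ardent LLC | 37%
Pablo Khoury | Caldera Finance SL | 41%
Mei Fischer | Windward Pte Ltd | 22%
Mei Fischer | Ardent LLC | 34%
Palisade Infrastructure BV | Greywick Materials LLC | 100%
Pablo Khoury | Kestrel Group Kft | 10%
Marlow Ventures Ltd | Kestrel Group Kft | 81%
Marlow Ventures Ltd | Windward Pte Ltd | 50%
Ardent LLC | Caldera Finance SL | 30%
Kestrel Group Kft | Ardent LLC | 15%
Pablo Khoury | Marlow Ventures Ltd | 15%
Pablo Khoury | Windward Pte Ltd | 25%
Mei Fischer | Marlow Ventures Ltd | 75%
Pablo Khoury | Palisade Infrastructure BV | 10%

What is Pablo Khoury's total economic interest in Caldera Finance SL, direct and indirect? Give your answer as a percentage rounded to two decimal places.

Pablo reaches Caldera along 5 paths.
Direct stake: 41% = 41%.
Via Palisade → Ardent: 10% × 37% × 30% = 1.11%.
Via Marlow → Kestrel → Ardent: 15% × 81% × 15% × 30% = 0.54675%.
Via Kestrel → Ardent: 10% × 15% × 30% = 0.45%.
Via Palisade → Greywick: 10% × 100% × 10% = 1%.
Total: 41% + 1.11% + 0.54675% + 0.45% + 1% = 44.10675%.
Rounded: 44.11%.

44.11%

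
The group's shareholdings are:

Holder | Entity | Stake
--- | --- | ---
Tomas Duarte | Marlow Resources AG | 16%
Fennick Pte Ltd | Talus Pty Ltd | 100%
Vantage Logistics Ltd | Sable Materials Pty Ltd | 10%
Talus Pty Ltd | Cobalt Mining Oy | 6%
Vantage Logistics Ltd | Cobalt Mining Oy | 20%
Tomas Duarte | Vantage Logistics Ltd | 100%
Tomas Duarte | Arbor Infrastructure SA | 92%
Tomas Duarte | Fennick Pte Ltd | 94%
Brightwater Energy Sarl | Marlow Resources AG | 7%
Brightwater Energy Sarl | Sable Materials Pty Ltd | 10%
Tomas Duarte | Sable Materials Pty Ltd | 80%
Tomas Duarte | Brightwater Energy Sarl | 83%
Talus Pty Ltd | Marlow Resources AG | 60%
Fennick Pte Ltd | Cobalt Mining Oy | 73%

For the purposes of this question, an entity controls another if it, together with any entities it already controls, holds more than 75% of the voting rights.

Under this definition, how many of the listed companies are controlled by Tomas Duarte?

Tomas holds 100% of Vantage, so Tomas controls Vantage.
Tomas holds 83% of Brightwater, so Tomas controls Brightwater.
Tomas holds 94% of Fennick, so Tomas controls Fennick.
Vantage and Brightwater and Tomas together hold 10% + 10% + 80% = 100% of Sable, so Tomas controls Sable.
Fennick holds 100% of Talus, so Tomas controls Talus.
Tomas and Brightwater and Talus together hold 16% + 7% + 60% = 83% of Marlow, so Tomas controls Marlow.
Talus and Fennick and Vantage together hold 6% + 73% + 20% = 99% of Cobalt, so Tomas controls Cobalt.
Tomas holds 92% of Arbor, so Tomas controls Arbor.
Tomas controls 8 companies.

8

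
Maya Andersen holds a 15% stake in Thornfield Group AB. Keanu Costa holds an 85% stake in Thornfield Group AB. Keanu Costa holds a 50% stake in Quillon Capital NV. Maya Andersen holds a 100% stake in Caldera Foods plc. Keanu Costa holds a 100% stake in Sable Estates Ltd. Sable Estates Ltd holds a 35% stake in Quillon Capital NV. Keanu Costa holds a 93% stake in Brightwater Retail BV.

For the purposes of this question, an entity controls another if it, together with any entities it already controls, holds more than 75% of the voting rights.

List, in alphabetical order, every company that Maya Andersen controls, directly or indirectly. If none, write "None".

Maya holds 100% of Caldera, so Maya controls Caldera.
No other company's threshold is met.

Caldera Foods plc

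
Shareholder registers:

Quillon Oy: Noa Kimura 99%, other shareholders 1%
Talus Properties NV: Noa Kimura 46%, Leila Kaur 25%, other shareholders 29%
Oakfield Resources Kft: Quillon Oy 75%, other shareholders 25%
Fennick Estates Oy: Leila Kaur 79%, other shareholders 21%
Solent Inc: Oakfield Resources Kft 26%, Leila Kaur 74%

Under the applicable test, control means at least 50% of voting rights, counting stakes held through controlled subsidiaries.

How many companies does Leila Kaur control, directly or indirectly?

Leila holds 79% of Fennick, so Leila controls Fennick.
Leila holds 74% of Solent, so Leila controls Solent.
No other company's threshold is met.
Leila controls 2 companies.

2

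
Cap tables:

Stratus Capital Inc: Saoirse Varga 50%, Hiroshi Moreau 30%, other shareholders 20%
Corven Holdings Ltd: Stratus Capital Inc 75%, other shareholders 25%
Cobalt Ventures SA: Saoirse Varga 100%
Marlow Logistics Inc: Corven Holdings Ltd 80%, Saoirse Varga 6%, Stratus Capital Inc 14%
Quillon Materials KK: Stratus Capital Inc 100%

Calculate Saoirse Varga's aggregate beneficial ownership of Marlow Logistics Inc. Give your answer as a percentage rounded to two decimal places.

Saoirse reaches Marlow along 3 paths.
Via Stratus → Corven: 50% × 75% × 80% = 30%.
Direct stake: 6% = 6%.
Via Stratus: 50% × 14% = 7%.
Total: 30% + 6% + 7% = 43%.
Rounded: 43.00%.

43.00%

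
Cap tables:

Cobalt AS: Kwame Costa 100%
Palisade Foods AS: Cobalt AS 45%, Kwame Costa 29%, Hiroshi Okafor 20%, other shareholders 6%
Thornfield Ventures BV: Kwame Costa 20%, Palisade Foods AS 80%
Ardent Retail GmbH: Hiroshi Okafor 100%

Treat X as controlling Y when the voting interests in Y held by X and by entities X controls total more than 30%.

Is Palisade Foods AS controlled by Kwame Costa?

Yes

Kwame holds 100% of Cobalt, so Kwame controls Cobalt.
Cobalt and Kwame together hold 45% + 29% = 74% of Palisade, so Kwame controls Palisade.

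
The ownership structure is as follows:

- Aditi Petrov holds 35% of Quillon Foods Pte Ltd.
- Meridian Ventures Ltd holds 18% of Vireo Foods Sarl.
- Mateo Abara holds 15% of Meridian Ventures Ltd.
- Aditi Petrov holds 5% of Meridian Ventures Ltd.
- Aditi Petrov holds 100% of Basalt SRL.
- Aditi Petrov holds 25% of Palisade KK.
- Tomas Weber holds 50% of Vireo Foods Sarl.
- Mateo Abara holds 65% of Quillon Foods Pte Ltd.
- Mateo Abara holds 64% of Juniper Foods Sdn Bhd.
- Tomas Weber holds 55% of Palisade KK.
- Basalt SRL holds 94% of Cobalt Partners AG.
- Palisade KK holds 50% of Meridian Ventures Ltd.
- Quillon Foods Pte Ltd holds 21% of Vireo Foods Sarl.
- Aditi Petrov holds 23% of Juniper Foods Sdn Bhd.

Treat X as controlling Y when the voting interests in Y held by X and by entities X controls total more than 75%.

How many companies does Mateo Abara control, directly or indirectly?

0

Mateo's largest direct stake is 65% in Quillon, which does not meet the threshold.
Mateo controls 0 companies.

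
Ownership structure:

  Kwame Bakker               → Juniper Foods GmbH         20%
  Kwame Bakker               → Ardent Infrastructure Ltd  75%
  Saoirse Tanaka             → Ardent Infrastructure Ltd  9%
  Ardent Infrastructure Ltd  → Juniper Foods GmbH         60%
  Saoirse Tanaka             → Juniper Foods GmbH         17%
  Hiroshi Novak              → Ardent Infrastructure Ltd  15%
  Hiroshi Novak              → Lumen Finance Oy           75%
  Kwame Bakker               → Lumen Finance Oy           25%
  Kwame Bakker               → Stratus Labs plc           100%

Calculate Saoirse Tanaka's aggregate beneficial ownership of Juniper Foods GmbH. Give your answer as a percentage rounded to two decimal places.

Saoirse reaches Juniper along 2 paths.
Via Ardent: 9% × 60% = 5.4%.
Direct stake: 17% = 17%.
Total: 5.4% + 17% = 22.4%.
Rounded: 22.40%.

22.40%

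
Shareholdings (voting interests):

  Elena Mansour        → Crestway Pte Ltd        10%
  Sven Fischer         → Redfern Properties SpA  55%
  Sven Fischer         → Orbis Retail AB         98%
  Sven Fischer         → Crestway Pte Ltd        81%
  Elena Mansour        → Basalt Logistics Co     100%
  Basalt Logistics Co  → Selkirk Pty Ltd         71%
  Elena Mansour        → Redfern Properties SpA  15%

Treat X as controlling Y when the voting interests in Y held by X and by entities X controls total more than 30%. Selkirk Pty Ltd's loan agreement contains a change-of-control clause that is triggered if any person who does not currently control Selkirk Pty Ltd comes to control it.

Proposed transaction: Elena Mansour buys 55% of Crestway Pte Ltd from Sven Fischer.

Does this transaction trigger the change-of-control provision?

No

The purchase adds only to Elena's holdings (Sven's stake shrinks), so Elena is the only person who could newly come to control Selkirk.
Elena holds 100% of Basalt, so Elena controls Basalt.
Basalt holds 71% of Selkirk, so Elena controls Selkirk.
So Elena already controls Selkirk before the transaction.
After the purchase, Elena's direct stake in Crestway rises to 10% + 55% = 65%, and Sven's stake falls to 26%.
Elena controlled Selkirk already, so this is not a new person acquiring control; every other person's position is unchanged or reduced.
No new person acquires control, so the clause is not triggered.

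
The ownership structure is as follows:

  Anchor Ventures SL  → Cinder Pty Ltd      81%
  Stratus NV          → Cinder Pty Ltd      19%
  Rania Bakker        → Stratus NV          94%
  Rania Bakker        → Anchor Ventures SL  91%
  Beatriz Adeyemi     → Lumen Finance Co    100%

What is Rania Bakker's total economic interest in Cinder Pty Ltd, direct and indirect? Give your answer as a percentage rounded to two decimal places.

Rania reaches Cinder along 2 paths.
Via Stratus: 94% × 19% = 17.86%.
Via Anchor: 91% × 81% = 73.71%.
Total: 17.86% + 73.71% = 91.57%.

91.57%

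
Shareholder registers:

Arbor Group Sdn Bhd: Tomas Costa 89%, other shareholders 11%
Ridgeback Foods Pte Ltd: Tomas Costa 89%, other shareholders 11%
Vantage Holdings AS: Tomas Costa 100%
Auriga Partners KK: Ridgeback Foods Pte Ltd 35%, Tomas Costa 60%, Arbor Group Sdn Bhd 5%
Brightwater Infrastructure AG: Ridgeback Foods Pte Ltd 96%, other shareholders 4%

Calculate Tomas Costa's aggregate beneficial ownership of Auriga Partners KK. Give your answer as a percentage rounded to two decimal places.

95.60%

Tomas reaches Auriga along 3 paths.
Via Ridgeback: 89% × 35% = 31.15%.
Direct stake: 60% = 60%.
Via Arbor: 89% × 5% = 4.45%.
Total: 31.15% + 60% + 4.45% = 95.6%.
Rounded: 95.60%.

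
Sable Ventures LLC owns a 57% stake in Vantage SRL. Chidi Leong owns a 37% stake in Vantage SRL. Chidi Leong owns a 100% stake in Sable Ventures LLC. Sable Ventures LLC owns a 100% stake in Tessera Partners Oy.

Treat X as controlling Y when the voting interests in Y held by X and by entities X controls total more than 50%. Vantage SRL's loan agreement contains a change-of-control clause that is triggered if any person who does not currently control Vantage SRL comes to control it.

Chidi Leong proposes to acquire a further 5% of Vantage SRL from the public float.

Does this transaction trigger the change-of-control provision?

No

The purchase changes only Chidi's holdings, so Chidi is the only person who could newly come to control Vantage.
Chidi holds 100% of Sable, so Chidi controls Sable.
Chidi and Sable together hold 37% + 57% = 94% of Vantage, so Chidi controls Vantage.
So Chidi already controls Vantage before the transaction.
After the purchase, Chidi's direct stake in Vantage rises to 37% + 5% = 42%.
Chidi controlled Vantage already, so this is not a new person acquiring control; every other person's position is unchanged or reduced.
No new person acquires control, so the clause is not triggered.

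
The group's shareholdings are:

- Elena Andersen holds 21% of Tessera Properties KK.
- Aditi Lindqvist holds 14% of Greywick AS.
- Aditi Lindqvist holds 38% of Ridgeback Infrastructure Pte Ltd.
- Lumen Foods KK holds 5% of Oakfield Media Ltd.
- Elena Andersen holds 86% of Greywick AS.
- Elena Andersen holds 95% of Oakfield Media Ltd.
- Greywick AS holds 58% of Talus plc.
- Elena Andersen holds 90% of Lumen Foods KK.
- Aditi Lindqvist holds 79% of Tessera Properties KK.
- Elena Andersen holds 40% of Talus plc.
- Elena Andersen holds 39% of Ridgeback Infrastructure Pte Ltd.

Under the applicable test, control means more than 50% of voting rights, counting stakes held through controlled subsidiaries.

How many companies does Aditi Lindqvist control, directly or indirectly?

Aditi holds 79% of Tessera, so Aditi controls Tessera.
No other company's threshold is met.
Aditi controls 1 company.

1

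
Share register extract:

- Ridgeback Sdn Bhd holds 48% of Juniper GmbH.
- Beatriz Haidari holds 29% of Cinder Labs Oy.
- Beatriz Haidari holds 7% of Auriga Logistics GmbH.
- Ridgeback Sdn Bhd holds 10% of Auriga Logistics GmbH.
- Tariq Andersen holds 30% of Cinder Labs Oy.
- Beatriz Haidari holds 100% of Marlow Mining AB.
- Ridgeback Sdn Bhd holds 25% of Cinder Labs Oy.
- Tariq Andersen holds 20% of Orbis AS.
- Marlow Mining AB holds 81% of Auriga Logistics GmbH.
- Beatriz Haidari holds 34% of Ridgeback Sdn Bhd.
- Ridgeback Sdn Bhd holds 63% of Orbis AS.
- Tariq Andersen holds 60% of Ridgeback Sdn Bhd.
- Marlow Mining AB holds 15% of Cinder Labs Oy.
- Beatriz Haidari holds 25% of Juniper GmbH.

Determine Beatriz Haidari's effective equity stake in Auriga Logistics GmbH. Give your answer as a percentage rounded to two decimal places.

91.40%

Beatriz reaches Auriga along 3 paths.
Via Marlow: 100% × 81% = 81%.
Direct stake: 7% = 7%.
Via Ridgeback: 34% × 10% = 3.4%.
Total: 81% + 7% + 3.4% = 91.4%.
Rounded: 91.40%.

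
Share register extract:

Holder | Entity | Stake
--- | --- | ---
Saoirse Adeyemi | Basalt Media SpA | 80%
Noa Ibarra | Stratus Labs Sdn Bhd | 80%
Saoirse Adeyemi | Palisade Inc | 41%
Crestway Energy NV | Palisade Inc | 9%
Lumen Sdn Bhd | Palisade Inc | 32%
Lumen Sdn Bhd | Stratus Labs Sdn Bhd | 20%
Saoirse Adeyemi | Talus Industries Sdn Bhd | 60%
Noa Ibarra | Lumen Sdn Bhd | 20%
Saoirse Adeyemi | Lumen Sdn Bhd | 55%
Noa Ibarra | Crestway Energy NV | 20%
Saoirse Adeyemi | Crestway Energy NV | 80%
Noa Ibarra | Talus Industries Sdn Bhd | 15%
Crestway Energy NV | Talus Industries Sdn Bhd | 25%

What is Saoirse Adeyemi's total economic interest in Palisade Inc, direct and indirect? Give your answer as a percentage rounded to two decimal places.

65.80%

Saoirse reaches Palisade along 3 paths.
Via Lumen: 55% × 32% = 17.6%.
Via Crestway: 80% × 9% = 7.2%.
Direct stake: 41% = 41%.
Total: 17.6% + 7.2% + 41% = 65.8%.
Rounded: 65.80%.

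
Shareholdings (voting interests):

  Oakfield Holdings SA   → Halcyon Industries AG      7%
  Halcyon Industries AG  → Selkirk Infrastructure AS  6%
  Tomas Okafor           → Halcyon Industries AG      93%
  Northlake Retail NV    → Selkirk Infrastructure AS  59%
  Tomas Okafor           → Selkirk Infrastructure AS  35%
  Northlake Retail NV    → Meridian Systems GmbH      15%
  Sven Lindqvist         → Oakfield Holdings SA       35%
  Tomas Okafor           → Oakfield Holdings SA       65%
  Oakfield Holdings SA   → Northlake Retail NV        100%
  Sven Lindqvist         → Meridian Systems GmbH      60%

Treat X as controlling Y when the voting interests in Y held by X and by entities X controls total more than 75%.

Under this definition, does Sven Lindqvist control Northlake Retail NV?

Sven's largest direct stake is 60% in Meridian, which does not meet the threshold, so Sven controls no company.
Neither Sven nor any entity Sven controls holds any voting interest in Northlake.
So Sven does not control Northlake.

No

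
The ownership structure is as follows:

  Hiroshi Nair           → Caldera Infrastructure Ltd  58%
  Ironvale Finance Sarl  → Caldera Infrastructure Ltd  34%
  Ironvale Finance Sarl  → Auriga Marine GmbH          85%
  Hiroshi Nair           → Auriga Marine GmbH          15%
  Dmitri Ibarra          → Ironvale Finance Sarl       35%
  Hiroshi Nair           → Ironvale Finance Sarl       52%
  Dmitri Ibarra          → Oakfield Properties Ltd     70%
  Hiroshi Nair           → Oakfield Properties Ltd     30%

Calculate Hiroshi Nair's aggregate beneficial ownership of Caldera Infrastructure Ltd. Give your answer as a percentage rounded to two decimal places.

Hiroshi reaches Caldera along 2 paths.
Via Ironvale: 52% × 34% = 17.68%.
Direct stake: 58% = 58%.
Total: 17.68% + 58% = 75.68%.

75.68%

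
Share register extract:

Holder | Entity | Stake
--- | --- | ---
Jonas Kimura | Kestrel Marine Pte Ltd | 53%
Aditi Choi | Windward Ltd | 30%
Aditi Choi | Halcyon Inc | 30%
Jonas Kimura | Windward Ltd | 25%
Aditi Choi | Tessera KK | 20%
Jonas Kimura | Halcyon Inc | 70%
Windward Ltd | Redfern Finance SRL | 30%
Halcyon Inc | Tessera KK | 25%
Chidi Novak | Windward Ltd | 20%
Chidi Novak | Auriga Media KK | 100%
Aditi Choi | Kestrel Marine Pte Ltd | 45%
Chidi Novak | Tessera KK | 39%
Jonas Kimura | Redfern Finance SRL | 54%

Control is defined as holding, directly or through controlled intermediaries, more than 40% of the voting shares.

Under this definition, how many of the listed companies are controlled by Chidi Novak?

Chidi holds 100% of Auriga, so Chidi controls Auriga.
No other company's threshold is met.
Chidi controls 1 company.

1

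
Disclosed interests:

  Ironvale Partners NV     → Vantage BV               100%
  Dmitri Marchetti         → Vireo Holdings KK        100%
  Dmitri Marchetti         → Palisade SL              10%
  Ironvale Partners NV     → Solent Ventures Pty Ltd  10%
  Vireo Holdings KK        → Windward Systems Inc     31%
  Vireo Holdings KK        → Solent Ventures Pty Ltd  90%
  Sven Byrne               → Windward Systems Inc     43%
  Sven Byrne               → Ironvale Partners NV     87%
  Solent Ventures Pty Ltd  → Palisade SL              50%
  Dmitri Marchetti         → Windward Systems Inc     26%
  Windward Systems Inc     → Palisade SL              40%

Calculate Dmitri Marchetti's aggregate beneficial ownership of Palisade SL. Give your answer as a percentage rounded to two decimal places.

77.80%

Dmitri reaches Palisade along 4 paths.
Via Windward: 26% × 40% = 10.4%.
Via Vireo → Windward: 100% × 31% × 40% = 12.4%.
Via Vireo → Solent: 100% × 90% × 50% = 45%.
Direct stake: 10% = 10%.
Total: 10.4% + 12.4% + 45% + 10% = 77.8%.
Rounded: 77.80%.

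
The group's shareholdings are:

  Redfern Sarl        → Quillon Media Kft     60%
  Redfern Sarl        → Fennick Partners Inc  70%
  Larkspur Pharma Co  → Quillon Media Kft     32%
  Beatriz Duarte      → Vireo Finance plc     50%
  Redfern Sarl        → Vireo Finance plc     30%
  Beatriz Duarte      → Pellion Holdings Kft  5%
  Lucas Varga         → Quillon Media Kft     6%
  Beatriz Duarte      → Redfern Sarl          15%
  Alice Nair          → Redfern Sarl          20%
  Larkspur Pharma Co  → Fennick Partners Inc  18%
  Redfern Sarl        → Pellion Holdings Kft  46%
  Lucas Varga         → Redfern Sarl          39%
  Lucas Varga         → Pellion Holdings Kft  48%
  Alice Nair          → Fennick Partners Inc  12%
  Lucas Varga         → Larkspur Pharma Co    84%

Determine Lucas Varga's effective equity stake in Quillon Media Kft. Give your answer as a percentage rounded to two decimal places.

56.28%

Lucas reaches Quillon along 3 paths.
Via Larkspur: 84% × 32% = 26.88%.
Via Redfern: 39% × 60% = 23.4%.
Direct stake: 6% = 6%.
Total: 26.88% + 23.4% + 6% = 56.28%.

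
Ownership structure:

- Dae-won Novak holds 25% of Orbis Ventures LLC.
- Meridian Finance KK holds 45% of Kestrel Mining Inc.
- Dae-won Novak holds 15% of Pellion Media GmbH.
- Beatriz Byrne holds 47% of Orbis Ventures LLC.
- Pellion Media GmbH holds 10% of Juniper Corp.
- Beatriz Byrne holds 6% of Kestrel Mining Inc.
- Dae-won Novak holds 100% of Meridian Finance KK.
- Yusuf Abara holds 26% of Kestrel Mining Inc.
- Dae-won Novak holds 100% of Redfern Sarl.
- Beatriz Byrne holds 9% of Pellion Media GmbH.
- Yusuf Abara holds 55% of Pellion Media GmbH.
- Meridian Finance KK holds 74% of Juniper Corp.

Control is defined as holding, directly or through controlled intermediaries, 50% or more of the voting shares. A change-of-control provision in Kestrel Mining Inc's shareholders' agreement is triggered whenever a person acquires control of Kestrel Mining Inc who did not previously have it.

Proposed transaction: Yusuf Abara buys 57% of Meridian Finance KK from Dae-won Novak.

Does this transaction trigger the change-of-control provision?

The purchase adds only to Yusuf's holdings (Dae-won's stake shrinks), so Yusuf is the only person who could newly come to control Kestrel.
Yusuf holds 55% of Pellion, so Yusuf controls Pellion.
In Kestrel, Yusuf's side holds only 26%, not ≥ 50%.
So before the transaction, Yusuf does not control Kestrel.
After the purchase, Yusuf holds 57% of Meridian directly, and Dae-won's stake falls to 43%.
Yusuf holds 57% of Meridian, so Yusuf controls Meridian.
Meridian and Yusuf together hold 45% + 26% = 71% of Kestrel, so Yusuf controls Kestrel.
Yusuf did not control Kestrel before and does after, so the clause is triggered.

Yes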